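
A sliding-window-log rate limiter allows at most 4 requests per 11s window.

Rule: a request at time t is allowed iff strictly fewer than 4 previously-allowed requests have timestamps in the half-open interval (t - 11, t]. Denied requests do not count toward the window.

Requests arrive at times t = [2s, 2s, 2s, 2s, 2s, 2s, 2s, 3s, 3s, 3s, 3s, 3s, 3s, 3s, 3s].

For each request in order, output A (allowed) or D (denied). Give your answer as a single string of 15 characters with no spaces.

Tracking allowed requests in the window:
  req#1 t=2s: ALLOW
  req#2 t=2s: ALLOW
  req#3 t=2s: ALLOW
  req#4 t=2s: ALLOW
  req#5 t=2s: DENY
  req#6 t=2s: DENY
  req#7 t=2s: DENY
  req#8 t=3s: DENY
  req#9 t=3s: DENY
  req#10 t=3s: DENY
  req#11 t=3s: DENY
  req#12 t=3s: DENY
  req#13 t=3s: DENY
  req#14 t=3s: DENY
  req#15 t=3s: DENY

Answer: AAAADDDDDDDDDDD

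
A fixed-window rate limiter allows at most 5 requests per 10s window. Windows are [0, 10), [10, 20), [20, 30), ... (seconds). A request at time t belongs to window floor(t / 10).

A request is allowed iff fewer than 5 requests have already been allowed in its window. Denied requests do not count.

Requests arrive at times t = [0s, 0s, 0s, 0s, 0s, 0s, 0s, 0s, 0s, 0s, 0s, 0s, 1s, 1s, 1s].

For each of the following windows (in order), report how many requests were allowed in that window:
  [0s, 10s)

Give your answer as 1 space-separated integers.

Processing requests:
  req#1 t=0s (window 0): ALLOW
  req#2 t=0s (window 0): ALLOW
  req#3 t=0s (window 0): ALLOW
  req#4 t=0s (window 0): ALLOW
  req#5 t=0s (window 0): ALLOW
  req#6 t=0s (window 0): DENY
  req#7 t=0s (window 0): DENY
  req#8 t=0s (window 0): DENY
  req#9 t=0s (window 0): DENY
  req#10 t=0s (window 0): DENY
  req#11 t=0s (window 0): DENY
  req#12 t=0s (window 0): DENY
  req#13 t=1s (window 0): DENY
  req#14 t=1s (window 0): DENY
  req#15 t=1s (window 0): DENY

Allowed counts by window: 5

Answer: 5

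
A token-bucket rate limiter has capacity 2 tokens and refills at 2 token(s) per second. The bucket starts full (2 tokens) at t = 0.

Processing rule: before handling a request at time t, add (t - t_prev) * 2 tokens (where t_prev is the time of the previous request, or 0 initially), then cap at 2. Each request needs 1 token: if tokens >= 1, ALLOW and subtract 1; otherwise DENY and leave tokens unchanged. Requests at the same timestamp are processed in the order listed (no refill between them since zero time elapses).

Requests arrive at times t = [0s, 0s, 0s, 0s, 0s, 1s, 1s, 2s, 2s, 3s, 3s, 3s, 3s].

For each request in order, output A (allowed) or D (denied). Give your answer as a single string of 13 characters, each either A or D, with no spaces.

Answer: AADDDAAAAAADD

Derivation:
Simulating step by step:
  req#1 t=0s: ALLOW
  req#2 t=0s: ALLOW
  req#3 t=0s: DENY
  req#4 t=0s: DENY
  req#5 t=0s: DENY
  req#6 t=1s: ALLOW
  req#7 t=1s: ALLOW
  req#8 t=2s: ALLOW
  req#9 t=2s: ALLOW
  req#10 t=3s: ALLOW
  req#11 t=3s: ALLOW
  req#12 t=3s: DENY
  req#13 t=3s: DENY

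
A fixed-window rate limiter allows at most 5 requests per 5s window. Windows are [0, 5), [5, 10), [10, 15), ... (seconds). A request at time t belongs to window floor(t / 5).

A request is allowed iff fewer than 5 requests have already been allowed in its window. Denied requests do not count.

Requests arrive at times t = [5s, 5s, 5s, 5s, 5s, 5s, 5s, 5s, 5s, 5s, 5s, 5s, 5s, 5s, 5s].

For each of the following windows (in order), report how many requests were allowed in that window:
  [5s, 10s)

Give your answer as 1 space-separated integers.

Answer: 5

Derivation:
Processing requests:
  req#1 t=5s (window 1): ALLOW
  req#2 t=5s (window 1): ALLOW
  req#3 t=5s (window 1): ALLOW
  req#4 t=5s (window 1): ALLOW
  req#5 t=5s (window 1): ALLOW
  req#6 t=5s (window 1): DENY
  req#7 t=5s (window 1): DENY
  req#8 t=5s (window 1): DENY
  req#9 t=5s (window 1): DENY
  req#10 t=5s (window 1): DENY
  req#11 t=5s (window 1): DENY
  req#12 t=5s (window 1): DENY
  req#13 t=5s (window 1): DENY
  req#14 t=5s (window 1): DENY
  req#15 t=5s (window 1): DENY

Allowed counts by window: 5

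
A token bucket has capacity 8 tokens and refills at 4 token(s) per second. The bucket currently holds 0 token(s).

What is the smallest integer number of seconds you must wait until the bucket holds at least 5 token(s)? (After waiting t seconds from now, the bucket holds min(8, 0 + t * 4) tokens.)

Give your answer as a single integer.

Answer: 2

Derivation:
Need 0 + t * 4 >= 5, so t >= 5/4.
Smallest integer t = ceil(5/4) = 2.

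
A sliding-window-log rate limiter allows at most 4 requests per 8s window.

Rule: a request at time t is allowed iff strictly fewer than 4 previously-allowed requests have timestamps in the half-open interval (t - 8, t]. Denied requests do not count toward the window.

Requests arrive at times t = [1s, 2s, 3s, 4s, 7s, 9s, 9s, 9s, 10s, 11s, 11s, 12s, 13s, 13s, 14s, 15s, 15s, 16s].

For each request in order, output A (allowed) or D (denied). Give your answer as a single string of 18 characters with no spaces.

Answer: AAAADADDAADADDDDDD

Derivation:
Tracking allowed requests in the window:
  req#1 t=1s: ALLOW
  req#2 t=2s: ALLOW
  req#3 t=3s: ALLOW
  req#4 t=4s: ALLOW
  req#5 t=7s: DENY
  req#6 t=9s: ALLOW
  req#7 t=9s: DENY
  req#8 t=9s: DENY
  req#9 t=10s: ALLOW
  req#10 t=11s: ALLOW
  req#11 t=11s: DENY
  req#12 t=12s: ALLOW
  req#13 t=13s: DENY
  req#14 t=13s: DENY
  req#15 t=14s: DENY
  req#16 t=15s: DENY
  req#17 t=15s: DENY
  req#18 t=16s: DENY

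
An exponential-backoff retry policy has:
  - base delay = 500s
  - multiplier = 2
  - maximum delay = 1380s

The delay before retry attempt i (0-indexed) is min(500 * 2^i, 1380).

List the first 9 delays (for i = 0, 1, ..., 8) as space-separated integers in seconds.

Computing each delay:
  i=0: min(500*2^0, 1380) = 500
  i=1: min(500*2^1, 1380) = 1000
  i=2: min(500*2^2, 1380) = 1380
  i=3: min(500*2^3, 1380) = 1380
  i=4: min(500*2^4, 1380) = 1380
  i=5: min(500*2^5, 1380) = 1380
  i=6: min(500*2^6, 1380) = 1380
  i=7: min(500*2^7, 1380) = 1380
  i=8: min(500*2^8, 1380) = 1380

Answer: 500 1000 1380 1380 1380 1380 1380 1380 1380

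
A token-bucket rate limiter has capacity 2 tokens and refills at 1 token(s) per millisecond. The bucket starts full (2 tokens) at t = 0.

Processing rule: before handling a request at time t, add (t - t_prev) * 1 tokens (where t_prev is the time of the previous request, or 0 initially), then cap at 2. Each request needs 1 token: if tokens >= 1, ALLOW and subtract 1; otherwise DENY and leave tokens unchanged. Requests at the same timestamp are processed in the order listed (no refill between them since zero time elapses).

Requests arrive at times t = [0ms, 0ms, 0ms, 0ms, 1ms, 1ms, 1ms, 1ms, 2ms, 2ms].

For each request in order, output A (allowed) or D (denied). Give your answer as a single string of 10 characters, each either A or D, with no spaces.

Answer: AADDADDDAD

Derivation:
Simulating step by step:
  req#1 t=0ms: ALLOW
  req#2 t=0ms: ALLOW
  req#3 t=0ms: DENY
  req#4 t=0ms: DENY
  req#5 t=1ms: ALLOW
  req#6 t=1ms: DENY
  req#7 t=1ms: DENY
  req#8 t=1ms: DENY
  req#9 t=2ms: ALLOW
  req#10 t=2ms: DENY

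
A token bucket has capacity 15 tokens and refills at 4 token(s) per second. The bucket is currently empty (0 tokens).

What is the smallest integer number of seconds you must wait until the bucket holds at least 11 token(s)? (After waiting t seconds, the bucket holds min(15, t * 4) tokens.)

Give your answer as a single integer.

Answer: 3

Derivation:
Need t * 4 >= 11, so t >= 11/4.
Smallest integer t = ceil(11/4) = 3.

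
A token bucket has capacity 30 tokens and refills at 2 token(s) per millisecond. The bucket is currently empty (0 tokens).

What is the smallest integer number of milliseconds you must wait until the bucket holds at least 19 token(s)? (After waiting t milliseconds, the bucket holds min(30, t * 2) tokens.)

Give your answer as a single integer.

Answer: 10

Derivation:
Need t * 2 >= 19, so t >= 19/2.
Smallest integer t = ceil(19/2) = 10.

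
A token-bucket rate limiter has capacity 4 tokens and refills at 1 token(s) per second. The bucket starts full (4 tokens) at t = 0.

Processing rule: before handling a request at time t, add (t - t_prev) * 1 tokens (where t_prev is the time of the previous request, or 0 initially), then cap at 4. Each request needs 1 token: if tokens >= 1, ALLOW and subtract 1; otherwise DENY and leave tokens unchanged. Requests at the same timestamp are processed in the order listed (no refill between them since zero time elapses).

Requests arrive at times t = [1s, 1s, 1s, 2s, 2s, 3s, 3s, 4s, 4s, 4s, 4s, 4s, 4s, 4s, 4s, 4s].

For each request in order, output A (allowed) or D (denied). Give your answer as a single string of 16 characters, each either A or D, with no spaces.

Answer: AAAAAADADDDDDDDD

Derivation:
Simulating step by step:
  req#1 t=1s: ALLOW
  req#2 t=1s: ALLOW
  req#3 t=1s: ALLOW
  req#4 t=2s: ALLOW
  req#5 t=2s: ALLOW
  req#6 t=3s: ALLOW
  req#7 t=3s: DENY
  req#8 t=4s: ALLOW
  req#9 t=4s: DENY
  req#10 t=4s: DENY
  req#11 t=4s: DENY
  req#12 t=4s: DENY
  req#13 t=4s: DENY
  req#14 t=4s: DENY
  req#15 t=4s: DENY
  req#16 t=4s: DENY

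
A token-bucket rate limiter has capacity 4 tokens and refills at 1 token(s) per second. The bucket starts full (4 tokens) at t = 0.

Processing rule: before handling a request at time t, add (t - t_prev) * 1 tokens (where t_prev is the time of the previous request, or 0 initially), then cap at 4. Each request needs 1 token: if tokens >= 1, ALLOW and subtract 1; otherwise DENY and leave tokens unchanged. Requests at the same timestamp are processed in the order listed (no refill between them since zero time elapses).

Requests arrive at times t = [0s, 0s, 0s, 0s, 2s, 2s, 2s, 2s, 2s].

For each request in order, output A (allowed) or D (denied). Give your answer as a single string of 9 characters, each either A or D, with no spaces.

Answer: AAAAAADDD

Derivation:
Simulating step by step:
  req#1 t=0s: ALLOW
  req#2 t=0s: ALLOW
  req#3 t=0s: ALLOW
  req#4 t=0s: ALLOW
  req#5 t=2s: ALLOW
  req#6 t=2s: ALLOW
  req#7 t=2s: DENY
  req#8 t=2s: DENY
  req#9 t=2s: DENY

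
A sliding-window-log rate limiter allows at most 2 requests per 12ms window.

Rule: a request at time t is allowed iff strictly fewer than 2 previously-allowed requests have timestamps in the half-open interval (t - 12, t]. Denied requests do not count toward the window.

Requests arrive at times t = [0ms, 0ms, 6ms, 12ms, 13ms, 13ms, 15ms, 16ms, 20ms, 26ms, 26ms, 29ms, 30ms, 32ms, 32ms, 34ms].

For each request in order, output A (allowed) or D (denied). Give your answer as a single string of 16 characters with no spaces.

Tracking allowed requests in the window:
  req#1 t=0ms: ALLOW
  req#2 t=0ms: ALLOW
  req#3 t=6ms: DENY
  req#4 t=12ms: ALLOW
  req#5 t=13ms: ALLOW
  req#6 t=13ms: DENY
  req#7 t=15ms: DENY
  req#8 t=16ms: DENY
  req#9 t=20ms: DENY
  req#10 t=26ms: ALLOW
  req#11 t=26ms: ALLOW
  req#12 t=29ms: DENY
  req#13 t=30ms: DENY
  req#14 t=32ms: DENY
  req#15 t=32ms: DENY
  req#16 t=34ms: DENY

Answer: AADAADDDDAADDDDD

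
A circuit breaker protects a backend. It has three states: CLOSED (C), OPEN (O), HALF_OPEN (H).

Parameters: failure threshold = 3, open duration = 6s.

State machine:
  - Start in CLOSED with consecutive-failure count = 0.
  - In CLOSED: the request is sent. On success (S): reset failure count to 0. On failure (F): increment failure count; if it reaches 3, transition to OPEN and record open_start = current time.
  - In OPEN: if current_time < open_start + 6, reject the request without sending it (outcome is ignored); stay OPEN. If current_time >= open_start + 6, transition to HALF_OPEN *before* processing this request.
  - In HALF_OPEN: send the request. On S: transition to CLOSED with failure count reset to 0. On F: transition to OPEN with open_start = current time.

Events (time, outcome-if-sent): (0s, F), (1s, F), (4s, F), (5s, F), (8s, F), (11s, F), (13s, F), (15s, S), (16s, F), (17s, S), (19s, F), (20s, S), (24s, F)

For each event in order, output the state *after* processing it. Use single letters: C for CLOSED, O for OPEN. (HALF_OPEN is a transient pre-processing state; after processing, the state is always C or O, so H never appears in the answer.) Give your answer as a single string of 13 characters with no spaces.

Answer: CCOOOOOOOCCCC

Derivation:
State after each event:
  event#1 t=0s outcome=F: state=CLOSED
  event#2 t=1s outcome=F: state=CLOSED
  event#3 t=4s outcome=F: state=OPEN
  event#4 t=5s outcome=F: state=OPEN
  event#5 t=8s outcome=F: state=OPEN
  event#6 t=11s outcome=F: state=OPEN
  event#7 t=13s outcome=F: state=OPEN
  event#8 t=15s outcome=S: state=OPEN
  event#9 t=16s outcome=F: state=OPEN
  event#10 t=17s outcome=S: state=CLOSED
  event#11 t=19s outcome=F: state=CLOSED
  event#12 t=20s outcome=S: state=CLOSED
  event#13 t=24s outcome=F: state=CLOSED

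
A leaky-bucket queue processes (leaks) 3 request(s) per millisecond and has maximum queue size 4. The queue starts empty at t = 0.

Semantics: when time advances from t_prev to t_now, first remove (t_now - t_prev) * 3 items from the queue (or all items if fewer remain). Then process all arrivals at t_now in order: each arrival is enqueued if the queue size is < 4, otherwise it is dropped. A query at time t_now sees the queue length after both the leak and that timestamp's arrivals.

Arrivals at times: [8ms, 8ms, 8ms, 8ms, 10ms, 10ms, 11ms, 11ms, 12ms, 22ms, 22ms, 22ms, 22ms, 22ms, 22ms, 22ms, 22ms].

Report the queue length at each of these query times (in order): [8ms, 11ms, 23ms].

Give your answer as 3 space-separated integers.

Answer: 4 2 1

Derivation:
Queue lengths at query times:
  query t=8ms: backlog = 4
  query t=11ms: backlog = 2
  query t=23ms: backlog = 1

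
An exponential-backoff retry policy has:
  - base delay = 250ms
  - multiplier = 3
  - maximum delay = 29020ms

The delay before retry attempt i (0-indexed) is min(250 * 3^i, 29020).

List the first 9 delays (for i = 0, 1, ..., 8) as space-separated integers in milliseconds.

Answer: 250 750 2250 6750 20250 29020 29020 29020 29020

Derivation:
Computing each delay:
  i=0: min(250*3^0, 29020) = 250
  i=1: min(250*3^1, 29020) = 750
  i=2: min(250*3^2, 29020) = 2250
  i=3: min(250*3^3, 29020) = 6750
  i=4: min(250*3^4, 29020) = 20250
  i=5: min(250*3^5, 29020) = 29020
  i=6: min(250*3^6, 29020) = 29020
  i=7: min(250*3^7, 29020) = 29020
  i=8: min(250*3^8, 29020) = 29020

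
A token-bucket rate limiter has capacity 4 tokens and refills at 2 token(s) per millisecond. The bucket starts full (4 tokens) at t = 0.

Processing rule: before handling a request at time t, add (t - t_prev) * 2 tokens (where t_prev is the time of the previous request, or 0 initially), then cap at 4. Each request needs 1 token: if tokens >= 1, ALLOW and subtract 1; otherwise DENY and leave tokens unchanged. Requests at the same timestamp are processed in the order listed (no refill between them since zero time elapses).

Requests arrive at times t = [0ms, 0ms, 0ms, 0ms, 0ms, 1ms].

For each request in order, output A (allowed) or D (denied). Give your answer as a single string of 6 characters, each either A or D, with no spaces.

Simulating step by step:
  req#1 t=0ms: ALLOW
  req#2 t=0ms: ALLOW
  req#3 t=0ms: ALLOW
  req#4 t=0ms: ALLOW
  req#5 t=0ms: DENY
  req#6 t=1ms: ALLOW

Answer: AAAADA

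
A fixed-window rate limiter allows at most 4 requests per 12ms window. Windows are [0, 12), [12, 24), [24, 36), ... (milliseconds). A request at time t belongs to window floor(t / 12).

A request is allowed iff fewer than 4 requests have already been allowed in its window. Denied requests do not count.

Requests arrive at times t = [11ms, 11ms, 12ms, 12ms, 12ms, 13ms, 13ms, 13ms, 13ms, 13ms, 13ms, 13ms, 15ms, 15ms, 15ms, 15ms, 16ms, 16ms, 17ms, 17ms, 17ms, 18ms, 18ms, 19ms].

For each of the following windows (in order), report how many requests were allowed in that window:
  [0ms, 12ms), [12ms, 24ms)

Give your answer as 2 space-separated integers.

Processing requests:
  req#1 t=11ms (window 0): ALLOW
  req#2 t=11ms (window 0): ALLOW
  req#3 t=12ms (window 1): ALLOW
  req#4 t=12ms (window 1): ALLOW
  req#5 t=12ms (window 1): ALLOW
  req#6 t=13ms (window 1): ALLOW
  req#7 t=13ms (window 1): DENY
  req#8 t=13ms (window 1): DENY
  req#9 t=13ms (window 1): DENY
  req#10 t=13ms (window 1): DENY
  req#11 t=13ms (window 1): DENY
  req#12 t=13ms (window 1): DENY
  req#13 t=15ms (window 1): DENY
  req#14 t=15ms (window 1): DENY
  req#15 t=15ms (window 1): DENY
  req#16 t=15ms (window 1): DENY
  req#17 t=16ms (window 1): DENY
  req#18 t=16ms (window 1): DENY
  req#19 t=17ms (window 1): DENY
  req#20 t=17ms (window 1): DENY
  req#21 t=17ms (window 1): DENY
  req#22 t=18ms (window 1): DENY
  req#23 t=18ms (window 1): DENY
  req#24 t=19ms (window 1): DENY

Allowed counts by window: 2 4

Answer: 2 4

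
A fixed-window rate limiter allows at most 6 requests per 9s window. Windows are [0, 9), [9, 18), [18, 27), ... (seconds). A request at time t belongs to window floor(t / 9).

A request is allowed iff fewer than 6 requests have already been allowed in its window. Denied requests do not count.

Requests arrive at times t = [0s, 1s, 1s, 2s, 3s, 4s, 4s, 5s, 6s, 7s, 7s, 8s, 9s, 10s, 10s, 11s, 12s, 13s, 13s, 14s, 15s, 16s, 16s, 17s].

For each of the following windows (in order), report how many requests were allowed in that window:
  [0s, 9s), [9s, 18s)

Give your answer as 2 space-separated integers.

Processing requests:
  req#1 t=0s (window 0): ALLOW
  req#2 t=1s (window 0): ALLOW
  req#3 t=1s (window 0): ALLOW
  req#4 t=2s (window 0): ALLOW
  req#5 t=3s (window 0): ALLOW
  req#6 t=4s (window 0): ALLOW
  req#7 t=4s (window 0): DENY
  req#8 t=5s (window 0): DENY
  req#9 t=6s (window 0): DENY
  req#10 t=7s (window 0): DENY
  req#11 t=7s (window 0): DENY
  req#12 t=8s (window 0): DENY
  req#13 t=9s (window 1): ALLOW
  req#14 t=10s (window 1): ALLOW
  req#15 t=10s (window 1): ALLOW
  req#16 t=11s (window 1): ALLOW
  req#17 t=12s (window 1): ALLOW
  req#18 t=13s (window 1): ALLOW
  req#19 t=13s (window 1): DENY
  req#20 t=14s (window 1): DENY
  req#21 t=15s (window 1): DENY
  req#22 t=16s (window 1): DENY
  req#23 t=16s (window 1): DENY
  req#24 t=17s (window 1): DENY

Allowed counts by window: 6 6

Answer: 6 6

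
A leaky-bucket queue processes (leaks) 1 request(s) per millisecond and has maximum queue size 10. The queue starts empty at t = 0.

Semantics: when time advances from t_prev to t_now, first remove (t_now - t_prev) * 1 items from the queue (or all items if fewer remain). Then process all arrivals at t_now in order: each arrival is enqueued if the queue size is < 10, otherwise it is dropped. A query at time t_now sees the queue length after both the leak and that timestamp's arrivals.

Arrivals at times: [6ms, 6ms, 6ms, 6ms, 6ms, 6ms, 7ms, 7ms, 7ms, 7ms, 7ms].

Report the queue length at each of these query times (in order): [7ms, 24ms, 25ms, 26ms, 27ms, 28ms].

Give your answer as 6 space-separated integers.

Queue lengths at query times:
  query t=7ms: backlog = 10
  query t=24ms: backlog = 0
  query t=25ms: backlog = 0
  query t=26ms: backlog = 0
  query t=27ms: backlog = 0
  query t=28ms: backlog = 0

Answer: 10 0 0 0 0 0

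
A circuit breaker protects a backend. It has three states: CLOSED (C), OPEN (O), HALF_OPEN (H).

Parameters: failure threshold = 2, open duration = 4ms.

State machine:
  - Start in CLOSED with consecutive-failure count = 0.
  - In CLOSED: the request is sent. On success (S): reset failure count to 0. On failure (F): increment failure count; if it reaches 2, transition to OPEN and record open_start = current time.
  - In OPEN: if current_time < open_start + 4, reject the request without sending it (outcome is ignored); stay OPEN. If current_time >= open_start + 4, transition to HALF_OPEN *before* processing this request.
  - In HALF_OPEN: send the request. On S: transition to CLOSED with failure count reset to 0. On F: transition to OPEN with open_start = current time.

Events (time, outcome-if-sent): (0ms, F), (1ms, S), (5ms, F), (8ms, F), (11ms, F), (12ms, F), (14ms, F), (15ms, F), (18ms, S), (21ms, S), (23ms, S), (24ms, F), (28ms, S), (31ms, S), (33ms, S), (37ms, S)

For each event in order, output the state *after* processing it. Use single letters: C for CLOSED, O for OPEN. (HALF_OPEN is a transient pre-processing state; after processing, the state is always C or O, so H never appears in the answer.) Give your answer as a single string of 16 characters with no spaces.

State after each event:
  event#1 t=0ms outcome=F: state=CLOSED
  event#2 t=1ms outcome=S: state=CLOSED
  event#3 t=5ms outcome=F: state=CLOSED
  event#4 t=8ms outcome=F: state=OPEN
  event#5 t=11ms outcome=F: state=OPEN
  event#6 t=12ms outcome=F: state=OPEN
  event#7 t=14ms outcome=F: state=OPEN
  event#8 t=15ms outcome=F: state=OPEN
  event#9 t=18ms outcome=S: state=CLOSED
  event#10 t=21ms outcome=S: state=CLOSED
  event#11 t=23ms outcome=S: state=CLOSED
  event#12 t=24ms outcome=F: state=CLOSED
  event#13 t=28ms outcome=S: state=CLOSED
  event#14 t=31ms outcome=S: state=CLOSED
  event#15 t=33ms outcome=S: state=CLOSED
  event#16 t=37ms outcome=S: state=CLOSED

Answer: CCCOOOOOCCCCCCCC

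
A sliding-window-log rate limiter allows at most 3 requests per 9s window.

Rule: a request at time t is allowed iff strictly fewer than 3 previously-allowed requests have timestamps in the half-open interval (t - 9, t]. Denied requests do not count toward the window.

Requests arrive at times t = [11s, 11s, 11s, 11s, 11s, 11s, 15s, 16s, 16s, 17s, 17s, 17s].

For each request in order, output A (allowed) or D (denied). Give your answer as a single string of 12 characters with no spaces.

Answer: AAADDDDDDDDD

Derivation:
Tracking allowed requests in the window:
  req#1 t=11s: ALLOW
  req#2 t=11s: ALLOW
  req#3 t=11s: ALLOW
  req#4 t=11s: DENY
  req#5 t=11s: DENY
  req#6 t=11s: DENY
  req#7 t=15s: DENY
  req#8 t=16s: DENY
  req#9 t=16s: DENY
  req#10 t=17s: DENY
  req#11 t=17s: DENY
  req#12 t=17s: DENY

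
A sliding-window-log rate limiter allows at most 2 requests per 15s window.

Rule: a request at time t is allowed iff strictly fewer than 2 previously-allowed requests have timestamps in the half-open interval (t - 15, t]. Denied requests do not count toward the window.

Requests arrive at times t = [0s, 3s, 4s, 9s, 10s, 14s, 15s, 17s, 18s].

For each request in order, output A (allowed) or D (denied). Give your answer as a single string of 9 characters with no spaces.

Tracking allowed requests in the window:
  req#1 t=0s: ALLOW
  req#2 t=3s: ALLOW
  req#3 t=4s: DENY
  req#4 t=9s: DENY
  req#5 t=10s: DENY
  req#6 t=14s: DENY
  req#7 t=15s: ALLOW
  req#8 t=17s: DENY
  req#9 t=18s: ALLOW

Answer: AADDDDADA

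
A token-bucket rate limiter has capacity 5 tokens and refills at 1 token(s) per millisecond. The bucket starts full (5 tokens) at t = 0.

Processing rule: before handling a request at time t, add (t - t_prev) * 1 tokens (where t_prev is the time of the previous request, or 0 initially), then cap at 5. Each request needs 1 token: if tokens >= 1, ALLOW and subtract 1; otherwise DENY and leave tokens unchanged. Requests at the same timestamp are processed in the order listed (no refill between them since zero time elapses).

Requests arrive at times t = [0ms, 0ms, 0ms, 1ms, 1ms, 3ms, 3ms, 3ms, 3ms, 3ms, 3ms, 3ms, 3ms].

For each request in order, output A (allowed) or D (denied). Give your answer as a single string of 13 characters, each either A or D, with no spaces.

Simulating step by step:
  req#1 t=0ms: ALLOW
  req#2 t=0ms: ALLOW
  req#3 t=0ms: ALLOW
  req#4 t=1ms: ALLOW
  req#5 t=1ms: ALLOW
  req#6 t=3ms: ALLOW
  req#7 t=3ms: ALLOW
  req#8 t=3ms: ALLOW
  req#9 t=3ms: DENY
  req#10 t=3ms: DENY
  req#11 t=3ms: DENY
  req#12 t=3ms: DENY
  req#13 t=3ms: DENY

Answer: AAAAAAAADDDDD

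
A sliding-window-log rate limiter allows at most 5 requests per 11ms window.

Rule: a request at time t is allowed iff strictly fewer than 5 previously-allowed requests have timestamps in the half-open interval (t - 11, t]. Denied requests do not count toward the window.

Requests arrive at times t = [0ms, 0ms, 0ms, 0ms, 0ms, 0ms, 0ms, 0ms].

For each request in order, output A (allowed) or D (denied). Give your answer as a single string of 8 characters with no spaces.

Answer: AAAAADDD

Derivation:
Tracking allowed requests in the window:
  req#1 t=0ms: ALLOW
  req#2 t=0ms: ALLOW
  req#3 t=0ms: ALLOW
  req#4 t=0ms: ALLOW
  req#5 t=0ms: ALLOW
  req#6 t=0ms: DENY
  req#7 t=0ms: DENY
  req#8 t=0ms: DENY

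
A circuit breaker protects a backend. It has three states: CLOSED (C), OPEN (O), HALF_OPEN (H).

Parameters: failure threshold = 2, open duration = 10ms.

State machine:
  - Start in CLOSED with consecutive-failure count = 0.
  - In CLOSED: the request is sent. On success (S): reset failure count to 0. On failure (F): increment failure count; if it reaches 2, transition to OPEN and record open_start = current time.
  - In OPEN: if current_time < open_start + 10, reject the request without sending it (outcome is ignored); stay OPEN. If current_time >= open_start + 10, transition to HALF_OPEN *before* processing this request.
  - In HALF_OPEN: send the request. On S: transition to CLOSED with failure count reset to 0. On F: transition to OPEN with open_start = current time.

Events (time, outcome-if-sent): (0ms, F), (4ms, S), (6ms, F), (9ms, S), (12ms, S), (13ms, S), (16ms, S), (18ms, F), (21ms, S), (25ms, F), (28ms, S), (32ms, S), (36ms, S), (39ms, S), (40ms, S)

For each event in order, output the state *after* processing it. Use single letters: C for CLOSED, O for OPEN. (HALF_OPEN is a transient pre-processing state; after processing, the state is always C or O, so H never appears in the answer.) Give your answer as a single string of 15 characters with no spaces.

State after each event:
  event#1 t=0ms outcome=F: state=CLOSED
  event#2 t=4ms outcome=S: state=CLOSED
  event#3 t=6ms outcome=F: state=CLOSED
  event#4 t=9ms outcome=S: state=CLOSED
  event#5 t=12ms outcome=S: state=CLOSED
  event#6 t=13ms outcome=S: state=CLOSED
  event#7 t=16ms outcome=S: state=CLOSED
  event#8 t=18ms outcome=F: state=CLOSED
  event#9 t=21ms outcome=S: state=CLOSED
  event#10 t=25ms outcome=F: state=CLOSED
  event#11 t=28ms outcome=S: state=CLOSED
  event#12 t=32ms outcome=S: state=CLOSED
  event#13 t=36ms outcome=S: state=CLOSED
  event#14 t=39ms outcome=S: state=CLOSED
  event#15 t=40ms outcome=S: state=CLOSED

Answer: CCCCCCCCCCCCCCC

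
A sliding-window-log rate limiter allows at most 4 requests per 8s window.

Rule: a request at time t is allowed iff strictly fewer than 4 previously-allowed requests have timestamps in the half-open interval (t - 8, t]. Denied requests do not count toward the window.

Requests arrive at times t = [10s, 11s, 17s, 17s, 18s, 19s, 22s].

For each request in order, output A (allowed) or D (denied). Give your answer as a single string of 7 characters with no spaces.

Tracking allowed requests in the window:
  req#1 t=10s: ALLOW
  req#2 t=11s: ALLOW
  req#3 t=17s: ALLOW
  req#4 t=17s: ALLOW
  req#5 t=18s: ALLOW
  req#6 t=19s: ALLOW
  req#7 t=22s: DENY

Answer: AAAAAAD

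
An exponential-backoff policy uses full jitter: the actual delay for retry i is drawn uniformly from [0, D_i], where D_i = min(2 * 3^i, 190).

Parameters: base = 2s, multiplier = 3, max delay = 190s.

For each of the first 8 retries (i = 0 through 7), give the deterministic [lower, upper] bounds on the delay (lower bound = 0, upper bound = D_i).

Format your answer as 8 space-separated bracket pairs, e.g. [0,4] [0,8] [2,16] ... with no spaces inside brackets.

Answer: [0,2] [0,6] [0,18] [0,54] [0,162] [0,190] [0,190] [0,190]

Derivation:
Computing bounds per retry:
  i=0: D_i=min(2*3^0,190)=2, bounds=[0,2]
  i=1: D_i=min(2*3^1,190)=6, bounds=[0,6]
  i=2: D_i=min(2*3^2,190)=18, bounds=[0,18]
  i=3: D_i=min(2*3^3,190)=54, bounds=[0,54]
  i=4: D_i=min(2*3^4,190)=162, bounds=[0,162]
  i=5: D_i=min(2*3^5,190)=190, bounds=[0,190]
  i=6: D_i=min(2*3^6,190)=190, bounds=[0,190]
  i=7: D_i=min(2*3^7,190)=190, bounds=[0,190]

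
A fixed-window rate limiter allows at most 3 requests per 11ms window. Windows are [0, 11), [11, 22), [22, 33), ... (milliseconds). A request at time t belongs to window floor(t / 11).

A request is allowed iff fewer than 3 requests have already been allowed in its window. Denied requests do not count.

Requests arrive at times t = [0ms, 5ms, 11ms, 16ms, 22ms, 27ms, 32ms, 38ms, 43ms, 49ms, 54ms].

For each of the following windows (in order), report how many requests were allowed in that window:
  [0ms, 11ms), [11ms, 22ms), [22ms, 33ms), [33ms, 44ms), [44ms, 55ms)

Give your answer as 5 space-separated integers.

Processing requests:
  req#1 t=0ms (window 0): ALLOW
  req#2 t=5ms (window 0): ALLOW
  req#3 t=11ms (window 1): ALLOW
  req#4 t=16ms (window 1): ALLOW
  req#5 t=22ms (window 2): ALLOW
  req#6 t=27ms (window 2): ALLOW
  req#7 t=32ms (window 2): ALLOW
  req#8 t=38ms (window 3): ALLOW
  req#9 t=43ms (window 3): ALLOW
  req#10 t=49ms (window 4): ALLOW
  req#11 t=54ms (window 4): ALLOW

Allowed counts by window: 2 2 3 2 2

Answer: 2 2 3 2 2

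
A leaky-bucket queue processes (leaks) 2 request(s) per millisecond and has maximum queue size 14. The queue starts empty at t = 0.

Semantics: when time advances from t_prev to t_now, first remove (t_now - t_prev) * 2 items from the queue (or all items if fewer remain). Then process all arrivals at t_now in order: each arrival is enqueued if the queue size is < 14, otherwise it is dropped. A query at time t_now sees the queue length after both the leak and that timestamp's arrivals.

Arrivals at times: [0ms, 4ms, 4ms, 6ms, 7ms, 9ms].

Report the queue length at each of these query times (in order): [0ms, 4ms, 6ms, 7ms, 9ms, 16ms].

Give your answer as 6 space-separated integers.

Answer: 1 2 1 1 1 0

Derivation:
Queue lengths at query times:
  query t=0ms: backlog = 1
  query t=4ms: backlog = 2
  query t=6ms: backlog = 1
  query t=7ms: backlog = 1
  query t=9ms: backlog = 1
  query t=16ms: backlog = 0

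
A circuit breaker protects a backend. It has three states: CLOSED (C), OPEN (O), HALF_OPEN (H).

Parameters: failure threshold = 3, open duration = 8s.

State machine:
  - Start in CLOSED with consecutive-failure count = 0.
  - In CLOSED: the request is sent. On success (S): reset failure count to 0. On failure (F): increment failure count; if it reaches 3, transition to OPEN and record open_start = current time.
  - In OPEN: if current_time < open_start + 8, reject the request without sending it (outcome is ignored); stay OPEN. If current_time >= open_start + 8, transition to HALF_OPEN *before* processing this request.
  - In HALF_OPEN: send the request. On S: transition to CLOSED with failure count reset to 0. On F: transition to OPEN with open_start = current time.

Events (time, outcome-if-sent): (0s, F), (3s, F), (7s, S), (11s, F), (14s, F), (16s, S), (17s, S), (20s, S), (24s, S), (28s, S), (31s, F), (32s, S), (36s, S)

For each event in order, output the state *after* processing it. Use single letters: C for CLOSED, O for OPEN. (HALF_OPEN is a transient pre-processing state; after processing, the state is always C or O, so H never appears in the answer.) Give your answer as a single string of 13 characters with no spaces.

Answer: CCCCCCCCCCCCC

Derivation:
State after each event:
  event#1 t=0s outcome=F: state=CLOSED
  event#2 t=3s outcome=F: state=CLOSED
  event#3 t=7s outcome=S: state=CLOSED
  event#4 t=11s outcome=F: state=CLOSED
  event#5 t=14s outcome=F: state=CLOSED
  event#6 t=16s outcome=S: state=CLOSED
  event#7 t=17s outcome=S: state=CLOSED
  event#8 t=20s outcome=S: state=CLOSED
  event#9 t=24s outcome=S: state=CLOSED
  event#10 t=28s outcome=S: state=CLOSED
  event#11 t=31s outcome=F: state=CLOSED
  event#12 t=32s outcome=S: state=CLOSED
  event#13 t=36s outcome=S: state=CLOSED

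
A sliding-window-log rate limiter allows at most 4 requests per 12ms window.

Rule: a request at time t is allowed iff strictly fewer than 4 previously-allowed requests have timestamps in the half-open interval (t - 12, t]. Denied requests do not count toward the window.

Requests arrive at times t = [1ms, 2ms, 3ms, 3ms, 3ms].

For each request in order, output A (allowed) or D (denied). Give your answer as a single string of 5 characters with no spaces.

Answer: AAAAD

Derivation:
Tracking allowed requests in the window:
  req#1 t=1ms: ALLOW
  req#2 t=2ms: ALLOW
  req#3 t=3ms: ALLOW
  req#4 t=3ms: ALLOW
  req#5 t=3ms: DENY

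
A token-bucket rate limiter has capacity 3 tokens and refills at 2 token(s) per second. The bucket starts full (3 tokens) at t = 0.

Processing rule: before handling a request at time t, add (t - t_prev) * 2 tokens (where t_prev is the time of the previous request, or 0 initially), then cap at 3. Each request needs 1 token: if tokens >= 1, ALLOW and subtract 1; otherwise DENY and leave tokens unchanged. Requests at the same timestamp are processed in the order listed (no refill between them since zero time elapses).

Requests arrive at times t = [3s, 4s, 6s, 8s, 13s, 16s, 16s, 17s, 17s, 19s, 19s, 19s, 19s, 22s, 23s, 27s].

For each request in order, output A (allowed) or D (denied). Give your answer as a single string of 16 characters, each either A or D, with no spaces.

Simulating step by step:
  req#1 t=3s: ALLOW
  req#2 t=4s: ALLOW
  req#3 t=6s: ALLOW
  req#4 t=8s: ALLOW
  req#5 t=13s: ALLOW
  req#6 t=16s: ALLOW
  req#7 t=16s: ALLOW
  req#8 t=17s: ALLOW
  req#9 t=17s: ALLOW
  req#10 t=19s: ALLOW
  req#11 t=19s: ALLOW
  req#12 t=19s: ALLOW
  req#13 t=19s: DENY
  req#14 t=22s: ALLOW
  req#15 t=23s: ALLOW
  req#16 t=27s: ALLOW

Answer: AAAAAAAAAAAADAAA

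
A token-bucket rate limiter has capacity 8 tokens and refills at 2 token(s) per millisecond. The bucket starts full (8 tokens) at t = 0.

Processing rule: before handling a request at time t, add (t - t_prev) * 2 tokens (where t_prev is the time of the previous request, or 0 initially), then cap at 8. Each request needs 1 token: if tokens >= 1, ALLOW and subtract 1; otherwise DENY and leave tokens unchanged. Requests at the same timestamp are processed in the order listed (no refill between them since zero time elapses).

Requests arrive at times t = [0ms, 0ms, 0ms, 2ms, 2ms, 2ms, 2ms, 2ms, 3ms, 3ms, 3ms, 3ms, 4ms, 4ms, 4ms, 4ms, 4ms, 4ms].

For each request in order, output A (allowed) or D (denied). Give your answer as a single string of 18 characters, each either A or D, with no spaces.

Simulating step by step:
  req#1 t=0ms: ALLOW
  req#2 t=0ms: ALLOW
  req#3 t=0ms: ALLOW
  req#4 t=2ms: ALLOW
  req#5 t=2ms: ALLOW
  req#6 t=2ms: ALLOW
  req#7 t=2ms: ALLOW
  req#8 t=2ms: ALLOW
  req#9 t=3ms: ALLOW
  req#10 t=3ms: ALLOW
  req#11 t=3ms: ALLOW
  req#12 t=3ms: ALLOW
  req#13 t=4ms: ALLOW
  req#14 t=4ms: ALLOW
  req#15 t=4ms: ALLOW
  req#16 t=4ms: DENY
  req#17 t=4ms: DENY
  req#18 t=4ms: DENY

Answer: AAAAAAAAAAAAAAADDD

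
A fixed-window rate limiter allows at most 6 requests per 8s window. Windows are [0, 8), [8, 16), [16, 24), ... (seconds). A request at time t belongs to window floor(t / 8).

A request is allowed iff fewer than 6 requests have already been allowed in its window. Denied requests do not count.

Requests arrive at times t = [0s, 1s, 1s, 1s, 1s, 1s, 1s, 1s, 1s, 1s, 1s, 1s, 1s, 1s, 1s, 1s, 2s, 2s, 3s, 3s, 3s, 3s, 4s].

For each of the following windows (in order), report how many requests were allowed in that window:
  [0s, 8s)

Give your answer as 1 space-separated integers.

Processing requests:
  req#1 t=0s (window 0): ALLOW
  req#2 t=1s (window 0): ALLOW
  req#3 t=1s (window 0): ALLOW
  req#4 t=1s (window 0): ALLOW
  req#5 t=1s (window 0): ALLOW
  req#6 t=1s (window 0): ALLOW
  req#7 t=1s (window 0): DENY
  req#8 t=1s (window 0): DENY
  req#9 t=1s (window 0): DENY
  req#10 t=1s (window 0): DENY
  req#11 t=1s (window 0): DENY
  req#12 t=1s (window 0): DENY
  req#13 t=1s (window 0): DENY
  req#14 t=1s (window 0): DENY
  req#15 t=1s (window 0): DENY
  req#16 t=1s (window 0): DENY
  req#17 t=2s (window 0): DENY
  req#18 t=2s (window 0): DENY
  req#19 t=3s (window 0): DENY
  req#20 t=3s (window 0): DENY
  req#21 t=3s (window 0): DENY
  req#22 t=3s (window 0): DENY
  req#23 t=4s (window 0): DENY

Allowed counts by window: 6

Answer: 6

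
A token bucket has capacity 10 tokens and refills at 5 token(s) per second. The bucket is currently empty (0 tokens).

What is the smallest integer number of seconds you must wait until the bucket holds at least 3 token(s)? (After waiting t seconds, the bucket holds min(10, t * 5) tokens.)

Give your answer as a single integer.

Answer: 1

Derivation:
Need t * 5 >= 3, so t >= 3/5.
Smallest integer t = ceil(3/5) = 1.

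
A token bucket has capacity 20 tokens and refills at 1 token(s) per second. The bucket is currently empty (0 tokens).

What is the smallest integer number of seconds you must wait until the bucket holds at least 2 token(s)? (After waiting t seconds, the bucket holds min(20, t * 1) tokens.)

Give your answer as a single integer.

Answer: 2

Derivation:
Need t * 1 >= 2, so t >= 2/1.
Smallest integer t = ceil(2/1) = 2.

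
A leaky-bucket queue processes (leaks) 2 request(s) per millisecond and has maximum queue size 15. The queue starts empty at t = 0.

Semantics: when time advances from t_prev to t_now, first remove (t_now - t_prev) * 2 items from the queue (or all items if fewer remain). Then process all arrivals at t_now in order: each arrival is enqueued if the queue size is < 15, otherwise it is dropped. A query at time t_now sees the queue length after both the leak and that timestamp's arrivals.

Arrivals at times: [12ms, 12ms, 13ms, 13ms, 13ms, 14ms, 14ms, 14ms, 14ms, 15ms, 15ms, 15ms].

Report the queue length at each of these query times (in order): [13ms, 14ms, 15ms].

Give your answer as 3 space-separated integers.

Answer: 3 5 6

Derivation:
Queue lengths at query times:
  query t=13ms: backlog = 3
  query t=14ms: backlog = 5
  query t=15ms: backlog = 6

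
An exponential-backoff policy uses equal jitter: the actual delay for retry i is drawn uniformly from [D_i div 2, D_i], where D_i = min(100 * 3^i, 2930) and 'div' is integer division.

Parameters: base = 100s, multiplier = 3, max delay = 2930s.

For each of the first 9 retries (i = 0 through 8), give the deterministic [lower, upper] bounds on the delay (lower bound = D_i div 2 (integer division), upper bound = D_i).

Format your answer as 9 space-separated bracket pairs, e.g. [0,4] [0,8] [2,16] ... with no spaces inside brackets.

Answer: [50,100] [150,300] [450,900] [1350,2700] [1465,2930] [1465,2930] [1465,2930] [1465,2930] [1465,2930]

Derivation:
Computing bounds per retry:
  i=0: D_i=min(100*3^0,2930)=100, bounds=[50,100]
  i=1: D_i=min(100*3^1,2930)=300, bounds=[150,300]
  i=2: D_i=min(100*3^2,2930)=900, bounds=[450,900]
  i=3: D_i=min(100*3^3,2930)=2700, bounds=[1350,2700]
  i=4: D_i=min(100*3^4,2930)=2930, bounds=[1465,2930]
  i=5: D_i=min(100*3^5,2930)=2930, bounds=[1465,2930]
  i=6: D_i=min(100*3^6,2930)=2930, bounds=[1465,2930]
  i=7: D_i=min(100*3^7,2930)=2930, bounds=[1465,2930]
  i=8: D_i=min(100*3^8,2930)=2930, bounds=[1465,2930]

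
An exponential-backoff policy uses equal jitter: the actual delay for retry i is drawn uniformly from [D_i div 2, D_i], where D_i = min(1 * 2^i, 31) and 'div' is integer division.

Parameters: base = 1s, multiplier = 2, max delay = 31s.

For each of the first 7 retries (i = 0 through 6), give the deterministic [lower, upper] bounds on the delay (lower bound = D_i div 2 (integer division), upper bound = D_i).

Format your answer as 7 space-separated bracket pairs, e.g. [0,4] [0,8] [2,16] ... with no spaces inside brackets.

Computing bounds per retry:
  i=0: D_i=min(1*2^0,31)=1, bounds=[0,1]
  i=1: D_i=min(1*2^1,31)=2, bounds=[1,2]
  i=2: D_i=min(1*2^2,31)=4, bounds=[2,4]
  i=3: D_i=min(1*2^3,31)=8, bounds=[4,8]
  i=4: D_i=min(1*2^4,31)=16, bounds=[8,16]
  i=5: D_i=min(1*2^5,31)=31, bounds=[15,31]
  i=6: D_i=min(1*2^6,31)=31, bounds=[15,31]

Answer: [0,1] [1,2] [2,4] [4,8] [8,16] [15,31] [15,31]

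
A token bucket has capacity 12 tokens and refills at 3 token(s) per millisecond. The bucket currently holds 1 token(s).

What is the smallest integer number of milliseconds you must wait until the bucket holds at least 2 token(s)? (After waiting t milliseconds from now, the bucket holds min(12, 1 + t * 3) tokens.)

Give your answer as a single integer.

Need 1 + t * 3 >= 2, so t >= 1/3.
Smallest integer t = ceil(1/3) = 1.

Answer: 1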